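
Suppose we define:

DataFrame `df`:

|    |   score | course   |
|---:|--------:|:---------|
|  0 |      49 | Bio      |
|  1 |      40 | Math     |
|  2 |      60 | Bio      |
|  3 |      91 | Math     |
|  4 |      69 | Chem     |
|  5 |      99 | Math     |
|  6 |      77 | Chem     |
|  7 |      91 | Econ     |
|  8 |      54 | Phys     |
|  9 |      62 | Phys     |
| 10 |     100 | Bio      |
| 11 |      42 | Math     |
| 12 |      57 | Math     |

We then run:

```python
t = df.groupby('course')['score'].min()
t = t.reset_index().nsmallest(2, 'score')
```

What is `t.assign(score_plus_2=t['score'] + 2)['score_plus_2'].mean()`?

group by course, min of score:
course
Bio     49
Chem    69
Econ    91
Math    40
Phys    54
Name: score, dtype: int64
reset_index():
  course  score
0    Bio     49
1   Chem     69
2   Econ     91
3   Math     40
4   Phys     54
take 2 rows with smallest score:
  course  score
3   Math     40
0    Bio     49
add column score_plus_2 = t['score'] + 2:
  course  score  score_plus_2
3   Math     40            42
0    Bio     49            51
The mean of column 'score_plus_2' is 46.5.

46.5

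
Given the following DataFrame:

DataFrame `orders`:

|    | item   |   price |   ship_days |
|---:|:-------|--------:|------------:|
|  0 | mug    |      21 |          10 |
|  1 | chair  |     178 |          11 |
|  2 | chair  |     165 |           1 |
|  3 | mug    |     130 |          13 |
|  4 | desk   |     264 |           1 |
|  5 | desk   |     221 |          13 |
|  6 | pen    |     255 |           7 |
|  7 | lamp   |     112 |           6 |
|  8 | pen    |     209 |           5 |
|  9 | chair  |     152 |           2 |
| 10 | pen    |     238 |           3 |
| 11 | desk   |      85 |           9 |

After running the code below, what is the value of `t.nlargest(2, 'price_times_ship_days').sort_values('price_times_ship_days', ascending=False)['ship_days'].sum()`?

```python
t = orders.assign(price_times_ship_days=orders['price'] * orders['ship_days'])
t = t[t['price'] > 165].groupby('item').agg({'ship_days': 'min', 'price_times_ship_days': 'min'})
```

14

add column price_times_ship_days = orders['price'] * orders['ship_days']:
     item  price  ship_days  price_times_ship_days
0     mug     21         10                    210
1   chair    178         11                   1958
2   chair    165          1                    165
3     mug    130         13                   1690
4    desk    264          1                    264
5    desk    221         13                   2873
6     pen    255          7                   1785
7    lamp    112          6                    672
8     pen    209          5                   1045
9   chair    152          2                    304
10    pen    238          3                    714
11   desk     85          9                    765
filter rows where price > 165:
     item  price  ship_days  price_times_ship_days
1   chair    178         11                   1958
4    desk    264          1                    264
5    desk    221         13                   2873
6     pen    255          7                   1785
8     pen    209          5                   1045
10    pen    238          3                    714
group by item: min(ship_days), min(price_times_ship_days):
       ship_days  price_times_ship_days
item                                   
chair         11                   1958
desk           1                    264
pen            3                    714
take 2 rows with largest price_times_ship_days:
       ship_days  price_times_ship_days
item                                   
chair         11                   1958
pen            3                    714
sort by price_times_ship_days descending:
       ship_days  price_times_ship_days
item                                   
chair         11                   1958
pen            3                    714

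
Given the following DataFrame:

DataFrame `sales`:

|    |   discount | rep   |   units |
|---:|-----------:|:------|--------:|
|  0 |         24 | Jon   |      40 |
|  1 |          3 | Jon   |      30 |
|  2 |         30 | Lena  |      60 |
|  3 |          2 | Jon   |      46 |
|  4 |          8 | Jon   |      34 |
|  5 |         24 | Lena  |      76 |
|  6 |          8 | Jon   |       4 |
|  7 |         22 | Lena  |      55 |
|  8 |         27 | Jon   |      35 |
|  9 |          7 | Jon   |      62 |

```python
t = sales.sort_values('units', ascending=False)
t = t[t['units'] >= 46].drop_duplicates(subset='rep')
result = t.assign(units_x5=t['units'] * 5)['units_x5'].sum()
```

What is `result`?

sort by units descending:
   discount   rep  units
5        24  Lena     76
9         7   Jon     62
2        30  Lena     60
7        22  Lena     55
3         2   Jon     46
0        24   Jon     40
8        27   Jon     35
4         8   Jon     34
1         3   Jon     30
6         8   Jon      4
filter rows where units >= 46:
   discount   rep  units
5        24  Lena     76
9         7   Jon     62
2        30  Lena     60
7        22  Lena     55
3         2   Jon     46
drop duplicate rep (keep=first):
   discount   rep  units
5        24  Lena     76
9         7   Jon     62
add column units_x5 = t['units'] * 5:
   discount   rep  units  units_x5
5        24  Lena     76       380
9         7   Jon     62       310
Finally, sum of column 'units_x5' = 690.

690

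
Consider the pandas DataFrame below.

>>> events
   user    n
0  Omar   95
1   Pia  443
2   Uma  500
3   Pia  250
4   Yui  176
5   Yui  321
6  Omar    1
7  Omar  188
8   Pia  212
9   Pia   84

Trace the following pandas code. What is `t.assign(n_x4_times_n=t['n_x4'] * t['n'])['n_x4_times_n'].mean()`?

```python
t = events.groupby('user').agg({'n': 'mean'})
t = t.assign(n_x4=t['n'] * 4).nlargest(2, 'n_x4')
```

623504.5

group by user, mean of n:
               n
user            
Omar   94.666667
Pia   247.250000
Uma   500.000000
Yui   248.500000
add column n_x4 = t['n'] * 4:
               n         n_x4
user                         
Omar   94.666667   378.666667
Pia   247.250000   989.000000
Uma   500.000000  2000.000000
Yui   248.500000   994.000000
take 2 rows with largest n_x4:
          n    n_x4
user               
Uma   500.0  2000.0
Yui   248.5   994.0
add column n_x4_times_n = t['n_x4'] * t['n']:
          n    n_x4  n_x4_times_n
user                             
Uma   500.0  2000.0     1000000.0
Yui   248.5   994.0      247009.0
Hence 623504.5.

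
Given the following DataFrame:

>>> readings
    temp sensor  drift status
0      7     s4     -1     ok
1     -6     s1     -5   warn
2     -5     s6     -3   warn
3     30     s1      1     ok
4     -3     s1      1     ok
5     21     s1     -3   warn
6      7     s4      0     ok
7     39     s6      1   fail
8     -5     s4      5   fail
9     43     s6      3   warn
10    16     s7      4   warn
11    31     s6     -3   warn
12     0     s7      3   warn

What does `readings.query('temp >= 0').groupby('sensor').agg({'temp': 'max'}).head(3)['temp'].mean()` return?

filter rows where temp >= 0:
    temp sensor  drift status
0      7     s4     -1     ok
3     30     s1      1     ok
5     21     s1     -3   warn
6      7     s4      0     ok
7     39     s6      1   fail
9     43     s6      3   warn
10    16     s7      4   warn
11    31     s6     -3   warn
12     0     s7      3   warn
group by sensor, max of temp:
        temp
sensor      
s1        30
s4         7
s6        43
s7        16
take first 3 rows:
        temp
sensor      
s1        30
s4         7
s6        43
Then the mean of column 'temp': 26.6666666667

26.6666666667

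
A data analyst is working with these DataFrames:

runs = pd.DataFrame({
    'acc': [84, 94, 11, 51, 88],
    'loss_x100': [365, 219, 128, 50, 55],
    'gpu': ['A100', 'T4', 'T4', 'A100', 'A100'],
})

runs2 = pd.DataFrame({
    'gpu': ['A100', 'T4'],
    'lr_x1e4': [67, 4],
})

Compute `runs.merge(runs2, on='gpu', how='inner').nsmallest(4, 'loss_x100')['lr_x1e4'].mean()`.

merge on 'gpu' (how='inner') → 5 rows:
   acc  loss_x100   gpu  lr_x1e4
0   84        365  A100       67
1   94        219    T4        4
2   11        128    T4        4
3   51         50  A100       67
4   88         55  A100       67
take 4 rows with smallest loss_x100:
   acc  loss_x100   gpu  lr_x1e4
3   51         50  A100       67
4   88         55  A100       67
2   11        128    T4        4
1   94        219    T4        4

35.5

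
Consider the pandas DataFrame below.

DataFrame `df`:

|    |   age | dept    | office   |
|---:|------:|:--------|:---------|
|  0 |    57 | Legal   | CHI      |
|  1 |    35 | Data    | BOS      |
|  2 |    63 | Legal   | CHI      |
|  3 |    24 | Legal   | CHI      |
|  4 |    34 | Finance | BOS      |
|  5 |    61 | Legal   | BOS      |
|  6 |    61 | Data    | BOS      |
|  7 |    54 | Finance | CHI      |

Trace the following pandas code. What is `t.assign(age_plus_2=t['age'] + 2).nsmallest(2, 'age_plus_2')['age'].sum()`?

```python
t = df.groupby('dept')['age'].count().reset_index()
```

4

group by dept, count of age:
dept
Data       2
Finance    2
Legal      4
Name: age, dtype: int64
reset_index():
      dept  age
0     Data    2
1  Finance    2
2    Legal    4
add column age_plus_2 = t['age'] + 2:
      dept  age  age_plus_2
0     Data    2           4
1  Finance    2           4
2    Legal    4           6
take 2 rows with smallest age_plus_2:
      dept  age  age_plus_2
0     Data    2           4
1  Finance    2           4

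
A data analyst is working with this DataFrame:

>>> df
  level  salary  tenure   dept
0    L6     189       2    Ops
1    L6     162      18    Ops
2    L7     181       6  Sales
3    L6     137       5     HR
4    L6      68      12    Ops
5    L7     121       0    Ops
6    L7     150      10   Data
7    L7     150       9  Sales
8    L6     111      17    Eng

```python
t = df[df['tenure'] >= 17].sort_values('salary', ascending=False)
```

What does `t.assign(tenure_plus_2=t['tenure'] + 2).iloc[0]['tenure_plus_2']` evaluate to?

20

filter rows where tenure >= 17:
  level  salary  tenure dept
1    L6     162      18  Ops
8    L6     111      17  Eng
sort by salary descending:
  level  salary  tenure dept
1    L6     162      18  Ops
8    L6     111      17  Eng
add column tenure_plus_2 = t['tenure'] + 2:
  level  salary  tenure dept  tenure_plus_2
1    L6     162      18  Ops             20
8    L6     111      17  Eng             19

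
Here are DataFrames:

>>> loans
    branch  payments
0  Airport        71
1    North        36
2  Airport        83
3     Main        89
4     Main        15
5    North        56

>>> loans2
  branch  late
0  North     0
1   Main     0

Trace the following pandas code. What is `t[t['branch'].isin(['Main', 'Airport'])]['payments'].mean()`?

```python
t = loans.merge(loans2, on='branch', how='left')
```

64.5

merge on 'branch' (how='left') → 6 rows:
    branch  payments  late
0  Airport        71   NaN
1    North        36   0.0
2  Airport        83   NaN
3     Main        89   0.0
4     Main        15   0.0
5    North        56   0.0
filter rows where branch in ['Main', 'Airport']:
    branch  payments  late
0  Airport        71   NaN
2  Airport        83   NaN
3     Main        89   0.0
4     Main        15   0.0
Taking the mean of column 'payments' gives 64.5.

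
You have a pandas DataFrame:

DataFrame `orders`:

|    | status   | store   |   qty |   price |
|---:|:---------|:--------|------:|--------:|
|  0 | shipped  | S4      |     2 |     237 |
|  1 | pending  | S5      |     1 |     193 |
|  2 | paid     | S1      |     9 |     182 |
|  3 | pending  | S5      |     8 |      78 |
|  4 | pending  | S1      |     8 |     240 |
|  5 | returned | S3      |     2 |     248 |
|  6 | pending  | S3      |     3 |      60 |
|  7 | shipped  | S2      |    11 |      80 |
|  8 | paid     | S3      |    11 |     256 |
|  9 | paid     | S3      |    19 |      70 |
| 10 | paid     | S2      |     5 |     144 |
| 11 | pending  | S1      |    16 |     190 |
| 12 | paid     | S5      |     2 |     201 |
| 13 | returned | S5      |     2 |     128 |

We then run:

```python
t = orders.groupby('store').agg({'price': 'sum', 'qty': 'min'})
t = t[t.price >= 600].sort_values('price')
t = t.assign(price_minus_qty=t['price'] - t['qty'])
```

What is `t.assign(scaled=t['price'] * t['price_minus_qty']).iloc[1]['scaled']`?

369648

group by store: sum(price), min(qty):
       price  qty
store            
S1       612    8
S2       224    5
S3       634    2
S4       237    2
S5       600    1
filter rows where price >= 600:
       price  qty
store            
S1       612    8
S3       634    2
S5       600    1
sort by price:
       price  qty
store            
S5       600    1
S1       612    8
S3       634    2
add column price_minus_qty = t['price'] - t['qty']:
       price  qty  price_minus_qty
store                             
S5       600    1              599
S1       612    8              604
S3       634    2              632
add column scaled = t['price'] * t['price_minus_qty']:
       price  qty  price_minus_qty  scaled
store                                     
S5       600    1              599  359400
S1       612    8              604  369648
S3       634    2              632  400688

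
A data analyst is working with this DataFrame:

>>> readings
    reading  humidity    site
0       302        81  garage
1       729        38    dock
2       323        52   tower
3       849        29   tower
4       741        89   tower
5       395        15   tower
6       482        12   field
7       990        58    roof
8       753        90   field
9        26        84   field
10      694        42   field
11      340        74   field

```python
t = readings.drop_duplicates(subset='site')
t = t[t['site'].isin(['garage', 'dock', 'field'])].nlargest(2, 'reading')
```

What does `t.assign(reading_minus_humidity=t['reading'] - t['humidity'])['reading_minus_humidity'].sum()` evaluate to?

1161

drop duplicate site (keep=first):
   reading  humidity    site
0      302        81  garage
1      729        38    dock
2      323        52   tower
6      482        12   field
7      990        58    roof
filter rows where site in ['garage', 'dock', 'field']:
   reading  humidity    site
0      302        81  garage
1      729        38    dock
6      482        12   field
take 2 rows with largest reading:
   reading  humidity   site
1      729        38   dock
6      482        12  field
add column reading_minus_humidity = t['reading'] - t['humidity']:
   reading  humidity   site  reading_minus_humidity
1      729        38   dock                     691
6      482        12  field                     470
So sum() = 1161.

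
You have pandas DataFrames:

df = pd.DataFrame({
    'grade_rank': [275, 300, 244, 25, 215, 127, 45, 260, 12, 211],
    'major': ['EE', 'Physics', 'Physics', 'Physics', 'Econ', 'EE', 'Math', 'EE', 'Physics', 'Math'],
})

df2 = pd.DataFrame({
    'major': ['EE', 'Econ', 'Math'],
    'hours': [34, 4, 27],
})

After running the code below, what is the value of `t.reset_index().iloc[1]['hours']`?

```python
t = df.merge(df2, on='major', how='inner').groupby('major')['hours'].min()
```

4

merge on 'major' (how='inner') → 6 rows:
   grade_rank major  hours
0         275    EE     34
1         215  Econ      4
2         127    EE     34
3          45  Math     27
4         260    EE     34
5         211  Math     27
group by major, min of hours:
major
EE      34
Econ     4
Math    27
Name: hours, dtype: int64
reset_index():
  major  hours
0    EE     34
1  Econ      4
2  Math     27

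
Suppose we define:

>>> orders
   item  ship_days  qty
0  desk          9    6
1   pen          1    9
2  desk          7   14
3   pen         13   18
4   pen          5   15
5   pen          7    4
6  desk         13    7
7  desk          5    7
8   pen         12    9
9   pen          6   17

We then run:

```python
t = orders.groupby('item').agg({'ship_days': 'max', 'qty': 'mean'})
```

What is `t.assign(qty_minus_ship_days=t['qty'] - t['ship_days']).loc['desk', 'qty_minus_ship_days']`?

-4.5

group by item: max(ship_days), mean(qty):
      ship_days   qty
item                 
desk         13   8.5
pen          13  12.0
add column qty_minus_ship_days = t['qty'] - t['ship_days']:
      ship_days   qty  qty_minus_ship_days
item                                      
desk         13   8.5                 -4.5
pen          13  12.0                 -1.0
Then the value at row 'desk', column 'qty_minus_ship_days': -4.5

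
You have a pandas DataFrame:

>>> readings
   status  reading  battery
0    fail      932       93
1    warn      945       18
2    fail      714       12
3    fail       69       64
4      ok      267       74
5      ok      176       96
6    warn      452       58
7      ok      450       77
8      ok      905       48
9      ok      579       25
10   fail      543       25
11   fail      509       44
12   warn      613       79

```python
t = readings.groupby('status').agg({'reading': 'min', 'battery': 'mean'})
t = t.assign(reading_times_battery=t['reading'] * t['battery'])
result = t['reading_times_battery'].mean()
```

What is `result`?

group by status: min(reading), mean(battery):
        reading    battery
status                    
fail         69  47.600000
ok          176  64.000000
warn        452  51.666667
add column reading_times_battery = t['reading'] * t['battery']:
        reading    battery  reading_times_battery
status                                           
fail         69  47.600000            3284.400000
ok          176  64.000000           11264.000000
warn        452  51.666667           23353.333333
Finally, mean of column 'reading_times_battery' = 12633.9111111.

12633.9111111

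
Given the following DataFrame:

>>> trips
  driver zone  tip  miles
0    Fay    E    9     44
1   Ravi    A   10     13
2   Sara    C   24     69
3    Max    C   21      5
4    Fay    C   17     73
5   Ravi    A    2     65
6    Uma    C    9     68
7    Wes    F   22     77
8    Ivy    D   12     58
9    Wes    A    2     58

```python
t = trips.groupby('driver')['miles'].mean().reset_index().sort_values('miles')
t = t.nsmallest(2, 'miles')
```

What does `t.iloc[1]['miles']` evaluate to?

group by driver, mean of miles:
driver
Fay     58.5
Ivy     58.0
Max      5.0
Ravi    39.0
Sara    69.0
Uma     68.0
Wes     67.5
Name: miles, dtype: float64
reset_index():
  driver  miles
0    Fay   58.5
1    Ivy   58.0
2    Max    5.0
3   Ravi   39.0
4   Sara   69.0
5    Uma   68.0
6    Wes   67.5
sort by miles:
  driver  miles
2    Max    5.0
3   Ravi   39.0
1    Ivy   58.0
0    Fay   58.5
6    Wes   67.5
5    Uma   68.0
4   Sara   69.0
take 2 rows with smallest miles:
  driver  miles
2    Max    5.0
3   Ravi   39.0

39.0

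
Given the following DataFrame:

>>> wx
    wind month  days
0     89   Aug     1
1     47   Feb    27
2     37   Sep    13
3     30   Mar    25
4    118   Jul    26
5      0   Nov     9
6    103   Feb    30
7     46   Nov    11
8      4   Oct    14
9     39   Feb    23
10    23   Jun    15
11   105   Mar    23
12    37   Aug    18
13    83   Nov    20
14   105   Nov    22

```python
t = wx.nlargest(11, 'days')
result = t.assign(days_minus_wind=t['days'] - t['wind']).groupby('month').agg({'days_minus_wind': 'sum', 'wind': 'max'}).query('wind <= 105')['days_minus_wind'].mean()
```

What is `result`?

take 11 rows with largest days:
    wind month  days
6    103   Feb    30
1     47   Feb    27
4    118   Jul    26
3     30   Mar    25
9     39   Feb    23
11   105   Mar    23
14   105   Nov    22
13    83   Nov    20
12    37   Aug    18
10    23   Jun    15
8      4   Oct    14
add column days_minus_wind = t['days'] - t['wind']:
    wind month  days  days_minus_wind
6    103   Feb    30              -73
1     47   Feb    27              -20
4    118   Jul    26              -92
3     30   Mar    25               -5
9     39   Feb    23              -16
11   105   Mar    23              -82
14   105   Nov    22              -83
13    83   Nov    20              -63
12    37   Aug    18              -19
10    23   Jun    15               -8
8      4   Oct    14               10
group by month: sum(days_minus_wind), max(wind):
       days_minus_wind  wind
month                       
Aug                -19    37
Feb               -109   103
Jul                -92   118
Jun                 -8    23
Mar                -87   105
Nov               -146   105
Oct                 10     4
filter rows where wind <= 105:
       days_minus_wind  wind
month                       
Aug                -19    37
Feb               -109   103
Jun                 -8    23
Mar                -87   105
Nov               -146   105
Oct                 10     4

-59.8333333333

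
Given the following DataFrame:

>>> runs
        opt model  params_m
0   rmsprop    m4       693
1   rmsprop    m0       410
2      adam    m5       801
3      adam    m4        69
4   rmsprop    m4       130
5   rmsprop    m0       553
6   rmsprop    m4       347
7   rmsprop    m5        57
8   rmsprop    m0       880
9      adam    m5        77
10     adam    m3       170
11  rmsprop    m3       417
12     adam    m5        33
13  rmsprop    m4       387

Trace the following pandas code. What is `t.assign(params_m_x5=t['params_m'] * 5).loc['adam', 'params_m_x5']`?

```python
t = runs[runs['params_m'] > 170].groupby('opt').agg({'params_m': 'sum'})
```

filter rows where params_m > 170:
        opt model  params_m
0   rmsprop    m4       693
1   rmsprop    m0       410
2      adam    m5       801
5   rmsprop    m0       553
6   rmsprop    m4       347
8   rmsprop    m0       880
11  rmsprop    m3       417
13  rmsprop    m4       387
group by opt, sum of params_m:
         params_m
opt              
adam          801
rmsprop      3687
add column params_m_x5 = t['params_m'] * 5:
         params_m  params_m_x5
opt                           
adam          801         4005
rmsprop      3687        18435
value at row 'adam', column 'params_m_x5' → 4005

4005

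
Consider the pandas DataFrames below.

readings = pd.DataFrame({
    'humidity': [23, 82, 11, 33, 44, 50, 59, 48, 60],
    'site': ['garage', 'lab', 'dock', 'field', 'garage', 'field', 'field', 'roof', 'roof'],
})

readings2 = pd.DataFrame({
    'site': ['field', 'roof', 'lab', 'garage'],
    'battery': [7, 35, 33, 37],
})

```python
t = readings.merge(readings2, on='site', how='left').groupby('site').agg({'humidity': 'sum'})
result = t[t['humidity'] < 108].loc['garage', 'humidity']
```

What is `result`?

merge on 'site' (how='left') → 9 rows:
   humidity    site  battery
0        23  garage     37.0
1        82     lab     33.0
2        11    dock      NaN
3        33   field      7.0
4        44  garage     37.0
5        50   field      7.0
6        59   field      7.0
7        48    roof     35.0
8        60    roof     35.0
group by site, sum of humidity:
        humidity
site            
dock          11
field        142
garage        67
lab           82
roof         108
filter rows where humidity < 108:
        humidity
site            
dock          11
garage        67
lab           82
Reading off the value at row 'garage', column 'humidity', we get 67.

67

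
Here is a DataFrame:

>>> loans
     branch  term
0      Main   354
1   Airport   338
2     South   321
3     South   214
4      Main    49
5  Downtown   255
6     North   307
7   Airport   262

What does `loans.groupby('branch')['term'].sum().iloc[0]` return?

group by branch, sum of term:
branch
Airport     600
Downtown    255
Main        403
North       307
South       535
Name: term, dtype: int64
Taking the value at position 0 gives 600.

600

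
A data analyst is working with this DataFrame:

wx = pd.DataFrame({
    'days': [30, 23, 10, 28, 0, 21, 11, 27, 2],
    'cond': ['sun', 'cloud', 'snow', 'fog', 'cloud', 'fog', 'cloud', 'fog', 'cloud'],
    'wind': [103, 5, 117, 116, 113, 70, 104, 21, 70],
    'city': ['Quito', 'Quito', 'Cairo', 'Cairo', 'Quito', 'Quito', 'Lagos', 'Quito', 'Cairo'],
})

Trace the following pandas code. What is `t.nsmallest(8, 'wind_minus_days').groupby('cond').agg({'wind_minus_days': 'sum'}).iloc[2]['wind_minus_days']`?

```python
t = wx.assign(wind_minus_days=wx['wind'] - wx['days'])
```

add column wind_minus_days = wx['wind'] - wx['days']:
   days   cond  wind   city  wind_minus_days
0    30    sun   103  Quito               73
1    23  cloud     5  Quito              -18
2    10   snow   117  Cairo              107
3    28    fog   116  Cairo               88
4     0  cloud   113  Quito              113
5    21    fog    70  Quito               49
6    11  cloud   104  Lagos               93
7    27    fog    21  Quito               -6
8     2  cloud    70  Cairo               68
take 8 rows with smallest wind_minus_days:
   days   cond  wind   city  wind_minus_days
1    23  cloud     5  Quito              -18
7    27    fog    21  Quito               -6
5    21    fog    70  Quito               49
8     2  cloud    70  Cairo               68
0    30    sun   103  Quito               73
3    28    fog   116  Cairo               88
6    11  cloud   104  Lagos               93
2    10   snow   117  Cairo              107
group by cond, sum of wind_minus_days:
       wind_minus_days
cond                  
cloud              143
fog                131
snow               107
sun                 73
Taking the value at position 2, column 'wind_minus_days' gives 107.

107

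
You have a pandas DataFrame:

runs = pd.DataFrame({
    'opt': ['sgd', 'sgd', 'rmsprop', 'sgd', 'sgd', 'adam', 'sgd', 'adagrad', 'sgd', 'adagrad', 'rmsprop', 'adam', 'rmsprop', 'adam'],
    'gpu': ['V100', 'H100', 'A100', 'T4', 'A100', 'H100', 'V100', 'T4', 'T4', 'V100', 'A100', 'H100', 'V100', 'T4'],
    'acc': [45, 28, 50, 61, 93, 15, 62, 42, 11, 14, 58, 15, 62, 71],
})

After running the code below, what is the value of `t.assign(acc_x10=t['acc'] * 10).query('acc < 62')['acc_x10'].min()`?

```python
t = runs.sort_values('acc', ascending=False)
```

110

sort by acc descending:
        opt   gpu  acc
4       sgd  A100   93
13     adam    T4   71
6       sgd  V100   62
12  rmsprop  V100   62
3       sgd    T4   61
10  rmsprop  A100   58
2   rmsprop  A100   50
0       sgd  V100   45
7   adagrad    T4   42
1       sgd  H100   28
5      adam  H100   15
11     adam  H100   15
9   adagrad  V100   14
8       sgd    T4   11
add column acc_x10 = t['acc'] * 10:
        opt   gpu  acc  acc_x10
4       sgd  A100   93      930
13     adam    T4   71      710
6       sgd  V100   62      620
12  rmsprop  V100   62      620
3       sgd    T4   61      610
10  rmsprop  A100   58      580
2   rmsprop  A100   50      500
0       sgd  V100   45      450
7   adagrad    T4   42      420
1       sgd  H100   28      280
5      adam  H100   15      150
11     adam  H100   15      150
9   adagrad  V100   14      140
8       sgd    T4   11      110
filter rows where acc < 62:
        opt   gpu  acc  acc_x10
3       sgd    T4   61      610
10  rmsprop  A100   58      580
2   rmsprop  A100   50      500
0       sgd  V100   45      450
7   adagrad    T4   42      420
1       sgd  H100   28      280
5      adam  H100   15      150
11     adam  H100   15      150
9   adagrad  V100   14      140
8       sgd    T4   11      110
Taking the min of column 'acc_x10' gives 110.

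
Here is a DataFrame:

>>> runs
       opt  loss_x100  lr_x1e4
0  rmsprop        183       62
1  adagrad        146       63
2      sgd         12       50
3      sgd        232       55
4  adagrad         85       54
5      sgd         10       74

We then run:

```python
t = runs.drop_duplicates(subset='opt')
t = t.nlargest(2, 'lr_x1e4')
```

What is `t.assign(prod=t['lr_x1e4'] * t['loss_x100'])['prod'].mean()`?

10272.0

drop duplicate opt (keep=first):
       opt  loss_x100  lr_x1e4
0  rmsprop        183       62
1  adagrad        146       63
2      sgd         12       50
take 2 rows with largest lr_x1e4:
       opt  loss_x100  lr_x1e4
1  adagrad        146       63
0  rmsprop        183       62
add column prod = t['lr_x1e4'] * t['loss_x100']:
       opt  loss_x100  lr_x1e4   prod
1  adagrad        146       63   9198
0  rmsprop        183       62  11346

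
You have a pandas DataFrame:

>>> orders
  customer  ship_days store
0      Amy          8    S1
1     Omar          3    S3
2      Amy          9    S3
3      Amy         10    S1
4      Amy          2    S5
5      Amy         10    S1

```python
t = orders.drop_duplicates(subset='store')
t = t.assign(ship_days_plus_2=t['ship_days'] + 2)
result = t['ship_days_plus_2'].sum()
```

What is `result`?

19

drop duplicate store (keep=first):
  customer  ship_days store
0      Amy          8    S1
1     Omar          3    S3
4      Amy          2    S5
add column ship_days_plus_2 = t['ship_days'] + 2:
  customer  ship_days store  ship_days_plus_2
0      Amy          8    S1                10
1     Omar          3    S3                 5
4      Amy          2    S5                 4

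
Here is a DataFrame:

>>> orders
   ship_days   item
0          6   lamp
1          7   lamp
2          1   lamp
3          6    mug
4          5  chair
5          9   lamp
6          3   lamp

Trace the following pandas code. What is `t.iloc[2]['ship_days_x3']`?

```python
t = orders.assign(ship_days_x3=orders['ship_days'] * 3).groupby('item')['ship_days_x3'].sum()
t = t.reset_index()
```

add column ship_days_x3 = orders['ship_days'] * 3:
   ship_days   item  ship_days_x3
0          6   lamp            18
1          7   lamp            21
2          1   lamp             3
3          6    mug            18
4          5  chair            15
5          9   lamp            27
6          3   lamp             9
group by item, sum of ship_days_x3:
item
chair    15
lamp     78
mug      18
Name: ship_days_x3, dtype: int64
reset_index():
    item  ship_days_x3
0  chair            15
1   lamp            78
2    mug            18
Reading off the value at position 2, column 'ship_days_x3', we get 18.

18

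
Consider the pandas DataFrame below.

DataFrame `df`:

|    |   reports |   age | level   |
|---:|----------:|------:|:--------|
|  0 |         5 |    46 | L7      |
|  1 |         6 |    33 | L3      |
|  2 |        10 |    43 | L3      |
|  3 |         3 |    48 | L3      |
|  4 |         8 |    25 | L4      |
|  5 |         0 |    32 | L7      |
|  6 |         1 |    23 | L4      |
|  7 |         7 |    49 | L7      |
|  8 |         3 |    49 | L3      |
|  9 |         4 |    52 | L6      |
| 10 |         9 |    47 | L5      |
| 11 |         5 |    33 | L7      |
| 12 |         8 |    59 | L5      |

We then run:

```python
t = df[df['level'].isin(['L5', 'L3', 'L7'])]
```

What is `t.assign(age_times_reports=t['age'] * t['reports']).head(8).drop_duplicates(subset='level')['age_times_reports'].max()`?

423

filter rows where level in ['L5', 'L3', 'L7']:
    reports  age level
0         5   46    L7
1         6   33    L3
2        10   43    L3
3         3   48    L3
5         0   32    L7
7         7   49    L7
8         3   49    L3
10        9   47    L5
11        5   33    L7
12        8   59    L5
add column age_times_reports = t['age'] * t['reports']:
    reports  age level  age_times_reports
0         5   46    L7                230
1         6   33    L3                198
2        10   43    L3                430
3         3   48    L3                144
5         0   32    L7                  0
7         7   49    L7                343
8         3   49    L3                147
10        9   47    L5                423
11        5   33    L7                165
12        8   59    L5                472
take first 8 rows:
    reports  age level  age_times_reports
0         5   46    L7                230
1         6   33    L3                198
2        10   43    L3                430
3         3   48    L3                144
5         0   32    L7                  0
7         7   49    L7                343
8         3   49    L3                147
10        9   47    L5                423
drop duplicate level (keep=first):
    reports  age level  age_times_reports
0         5   46    L7                230
1         6   33    L3                198
10        9   47    L5                423
Then the max of column 'age_times_reports': 423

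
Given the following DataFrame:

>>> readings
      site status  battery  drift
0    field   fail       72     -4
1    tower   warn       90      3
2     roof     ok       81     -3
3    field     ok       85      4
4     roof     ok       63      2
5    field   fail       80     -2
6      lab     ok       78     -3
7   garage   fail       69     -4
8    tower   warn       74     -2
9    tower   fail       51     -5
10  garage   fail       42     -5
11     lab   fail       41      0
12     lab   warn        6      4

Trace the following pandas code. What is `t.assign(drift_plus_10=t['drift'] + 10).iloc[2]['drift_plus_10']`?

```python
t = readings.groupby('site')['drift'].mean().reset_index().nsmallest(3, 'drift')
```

group by site, mean of drift:
site
field    -0.666667
garage   -4.500000
lab       0.333333
roof     -0.500000
tower    -1.333333
Name: drift, dtype: float64
reset_index():
     site     drift
0   field -0.666667
1  garage -4.500000
2     lab  0.333333
3    roof -0.500000
4   tower -1.333333
take 3 rows with smallest drift:
     site     drift
1  garage -4.500000
4   tower -1.333333
0   field -0.666667
add column drift_plus_10 = t['drift'] + 10:
     site     drift  drift_plus_10
1  garage -4.500000       5.500000
4   tower -1.333333       8.666667
0   field -0.666667       9.333333

9.33333333333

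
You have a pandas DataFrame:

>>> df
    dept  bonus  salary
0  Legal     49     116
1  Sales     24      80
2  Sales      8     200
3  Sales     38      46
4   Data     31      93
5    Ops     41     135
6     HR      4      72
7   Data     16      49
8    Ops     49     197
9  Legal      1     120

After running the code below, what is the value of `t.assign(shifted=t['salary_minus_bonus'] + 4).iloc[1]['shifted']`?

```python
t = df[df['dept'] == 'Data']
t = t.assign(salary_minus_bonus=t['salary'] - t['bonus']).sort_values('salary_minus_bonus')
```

66

filter rows where dept == 'Data':
   dept  bonus  salary
4  Data     31      93
7  Data     16      49
add column salary_minus_bonus = t['salary'] - t['bonus']:
   dept  bonus  salary  salary_minus_bonus
4  Data     31      93                  62
7  Data     16      49                  33
sort by salary_minus_bonus:
   dept  bonus  salary  salary_minus_bonus
7  Data     16      49                  33
4  Data     31      93                  62
add column shifted = t['salary_minus_bonus'] + 4:
   dept  bonus  salary  salary_minus_bonus  shifted
7  Data     16      49                  33       37
4  Data     31      93                  62       66
So iloc[1]['shifted'] = 66.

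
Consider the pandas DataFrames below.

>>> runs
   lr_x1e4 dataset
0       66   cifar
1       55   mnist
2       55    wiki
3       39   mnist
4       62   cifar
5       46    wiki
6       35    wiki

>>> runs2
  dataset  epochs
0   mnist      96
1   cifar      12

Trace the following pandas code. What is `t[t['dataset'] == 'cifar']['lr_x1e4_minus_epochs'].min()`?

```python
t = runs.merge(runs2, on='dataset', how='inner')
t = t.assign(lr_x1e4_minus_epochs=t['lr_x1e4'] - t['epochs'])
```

merge on 'dataset' (how='inner') → 4 rows:
   lr_x1e4 dataset  epochs
0       66   cifar      12
1       55   mnist      96
2       39   mnist      96
3       62   cifar      12
add column lr_x1e4_minus_epochs = t['lr_x1e4'] - t['epochs']:
   lr_x1e4 dataset  epochs  lr_x1e4_minus_epochs
0       66   cifar      12                    54
1       55   mnist      96                   -41
2       39   mnist      96                   -57
3       62   cifar      12                    50
filter rows where dataset == 'cifar':
   lr_x1e4 dataset  epochs  lr_x1e4_minus_epochs
0       66   cifar      12                    54
3       62   cifar      12                    50

50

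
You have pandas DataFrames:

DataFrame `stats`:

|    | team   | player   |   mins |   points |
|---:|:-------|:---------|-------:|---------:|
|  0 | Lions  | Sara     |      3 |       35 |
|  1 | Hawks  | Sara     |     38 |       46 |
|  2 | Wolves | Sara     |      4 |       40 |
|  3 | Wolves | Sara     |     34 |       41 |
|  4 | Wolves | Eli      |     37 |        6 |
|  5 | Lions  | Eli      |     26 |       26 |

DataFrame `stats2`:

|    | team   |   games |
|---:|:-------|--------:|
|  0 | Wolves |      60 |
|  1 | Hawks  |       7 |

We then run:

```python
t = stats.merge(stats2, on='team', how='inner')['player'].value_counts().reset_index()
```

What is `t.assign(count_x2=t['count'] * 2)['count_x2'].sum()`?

merge on 'team' (how='inner') → 4 rows:
     team player  mins  points  games
0   Hawks   Sara    38      46      7
1  Wolves   Sara     4      40     60
2  Wolves   Sara    34      41     60
3  Wolves    Eli    37       6     60
value_counts of player:
player
Sara    3
Eli     1
Name: count, dtype: int64
reset_index():
  player  count
0   Sara      3
1    Eli      1
add column count_x2 = t['count'] * 2:
  player  count  count_x2
0   Sara      3         6
1    Eli      1         2

8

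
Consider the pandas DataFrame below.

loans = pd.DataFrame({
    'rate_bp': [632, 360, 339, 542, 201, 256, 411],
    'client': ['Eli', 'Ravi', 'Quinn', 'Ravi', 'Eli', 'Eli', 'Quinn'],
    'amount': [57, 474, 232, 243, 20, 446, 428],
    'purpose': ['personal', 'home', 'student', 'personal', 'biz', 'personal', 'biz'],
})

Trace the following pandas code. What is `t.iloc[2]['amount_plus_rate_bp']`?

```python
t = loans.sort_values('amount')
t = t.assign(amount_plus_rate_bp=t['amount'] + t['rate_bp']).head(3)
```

571

sort by amount:
   rate_bp client  amount   purpose
4      201    Eli      20       biz
0      632    Eli      57  personal
2      339  Quinn     232   student
3      542   Ravi     243  personal
6      411  Quinn     428       biz
5      256    Eli     446  personal
1      360   Ravi     474      home
add column amount_plus_rate_bp = t['amount'] + t['rate_bp']:
   rate_bp client  amount   purpose  amount_plus_rate_bp
4      201    Eli      20       biz                  221
0      632    Eli      57  personal                  689
2      339  Quinn     232   student                  571
3      542   Ravi     243  personal                  785
6      411  Quinn     428       biz                  839
5      256    Eli     446  personal                  702
1      360   Ravi     474      home                  834
take first 3 rows:
   rate_bp client  amount   purpose  amount_plus_rate_bp
4      201    Eli      20       biz                  221
0      632    Eli      57  personal                  689
2      339  Quinn     232   student                  571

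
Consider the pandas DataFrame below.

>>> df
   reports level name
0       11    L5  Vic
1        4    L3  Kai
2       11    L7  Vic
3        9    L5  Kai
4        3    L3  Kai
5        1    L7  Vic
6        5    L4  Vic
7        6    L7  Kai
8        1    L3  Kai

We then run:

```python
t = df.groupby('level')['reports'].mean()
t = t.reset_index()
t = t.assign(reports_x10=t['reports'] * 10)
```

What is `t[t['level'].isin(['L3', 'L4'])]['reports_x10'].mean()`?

group by level, mean of reports:
level
L3     2.666667
L4     5.000000
L5    10.000000
L7     6.000000
Name: reports, dtype: float64
reset_index():
  level    reports
0    L3   2.666667
1    L4   5.000000
2    L5  10.000000
3    L7   6.000000
add column reports_x10 = t['reports'] * 10:
  level    reports  reports_x10
0    L3   2.666667    26.666667
1    L4   5.000000    50.000000
2    L5  10.000000   100.000000
3    L7   6.000000    60.000000
filter rows where level in ['L3', 'L4']:
  level   reports  reports_x10
0    L3  2.666667    26.666667
1    L4  5.000000    50.000000
Finally, mean of column 'reports_x10' = 38.3333333333.

38.3333333333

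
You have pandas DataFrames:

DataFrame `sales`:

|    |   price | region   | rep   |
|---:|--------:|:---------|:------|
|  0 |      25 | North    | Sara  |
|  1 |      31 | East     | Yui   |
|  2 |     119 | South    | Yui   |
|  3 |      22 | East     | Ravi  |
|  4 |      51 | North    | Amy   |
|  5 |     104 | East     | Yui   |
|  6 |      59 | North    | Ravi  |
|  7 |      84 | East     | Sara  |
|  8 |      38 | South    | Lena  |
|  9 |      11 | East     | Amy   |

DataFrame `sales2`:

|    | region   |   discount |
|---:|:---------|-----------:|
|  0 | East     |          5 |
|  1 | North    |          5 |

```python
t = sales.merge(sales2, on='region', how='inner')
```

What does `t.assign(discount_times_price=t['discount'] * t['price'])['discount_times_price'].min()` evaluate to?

merge on 'region' (how='inner') → 8 rows:
   price region   rep  discount
0     25  North  Sara         5
1     31   East   Yui         5
2     22   East  Ravi         5
3     51  North   Amy         5
4    104   East   Yui         5
5     59  North  Ravi         5
6     84   East  Sara         5
7     11   East   Amy         5
add column discount_times_price = t['discount'] * t['price']:
   price region   rep  discount  discount_times_price
0     25  North  Sara         5                   125
1     31   East   Yui         5                   155
2     22   East  Ravi         5                   110
3     51  North   Amy         5                   255
4    104   East   Yui         5                   520
5     59  North  Ravi         5                   295
6     84   East  Sara         5                   420
7     11   East   Amy         5                    55
Reading off the min of column 'discount_times_price', we get 55.

55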